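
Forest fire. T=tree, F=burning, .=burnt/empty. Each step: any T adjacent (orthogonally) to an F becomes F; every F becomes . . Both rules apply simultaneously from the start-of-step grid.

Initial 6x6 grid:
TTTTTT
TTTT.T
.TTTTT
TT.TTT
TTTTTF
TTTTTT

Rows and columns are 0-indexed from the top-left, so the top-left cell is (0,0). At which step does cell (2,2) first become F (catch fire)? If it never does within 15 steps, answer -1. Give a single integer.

Step 1: cell (2,2)='T' (+3 fires, +1 burnt)
Step 2: cell (2,2)='T' (+4 fires, +3 burnt)
Step 3: cell (2,2)='T' (+5 fires, +4 burnt)
Step 4: cell (2,2)='T' (+4 fires, +5 burnt)
Step 5: cell (2,2)='F' (+6 fires, +4 burnt)
  -> target ignites at step 5
Step 6: cell (2,2)='.' (+5 fires, +6 burnt)
Step 7: cell (2,2)='.' (+2 fires, +5 burnt)
Step 8: cell (2,2)='.' (+2 fires, +2 burnt)
Step 9: cell (2,2)='.' (+1 fires, +2 burnt)
Step 10: cell (2,2)='.' (+0 fires, +1 burnt)
  fire out at step 10

5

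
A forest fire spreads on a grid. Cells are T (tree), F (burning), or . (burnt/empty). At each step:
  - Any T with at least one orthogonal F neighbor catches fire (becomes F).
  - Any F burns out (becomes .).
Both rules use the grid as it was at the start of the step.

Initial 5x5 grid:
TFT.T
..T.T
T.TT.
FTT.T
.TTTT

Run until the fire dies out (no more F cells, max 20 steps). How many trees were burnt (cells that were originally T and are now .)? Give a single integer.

Step 1: +4 fires, +2 burnt (F count now 4)
Step 2: +3 fires, +4 burnt (F count now 3)
Step 3: +2 fires, +3 burnt (F count now 2)
Step 4: +2 fires, +2 burnt (F count now 2)
Step 5: +1 fires, +2 burnt (F count now 1)
Step 6: +1 fires, +1 burnt (F count now 1)
Step 7: +0 fires, +1 burnt (F count now 0)
Fire out after step 7
Initially T: 15, now '.': 23
Total burnt (originally-T cells now '.'): 13

Answer: 13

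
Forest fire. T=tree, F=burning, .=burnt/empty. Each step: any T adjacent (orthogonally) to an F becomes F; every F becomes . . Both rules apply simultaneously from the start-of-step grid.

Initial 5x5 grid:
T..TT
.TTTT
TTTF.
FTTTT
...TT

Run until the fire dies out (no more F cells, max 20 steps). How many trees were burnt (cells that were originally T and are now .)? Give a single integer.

Answer: 15

Derivation:
Step 1: +5 fires, +2 burnt (F count now 5)
Step 2: +7 fires, +5 burnt (F count now 7)
Step 3: +3 fires, +7 burnt (F count now 3)
Step 4: +0 fires, +3 burnt (F count now 0)
Fire out after step 4
Initially T: 16, now '.': 24
Total burnt (originally-T cells now '.'): 15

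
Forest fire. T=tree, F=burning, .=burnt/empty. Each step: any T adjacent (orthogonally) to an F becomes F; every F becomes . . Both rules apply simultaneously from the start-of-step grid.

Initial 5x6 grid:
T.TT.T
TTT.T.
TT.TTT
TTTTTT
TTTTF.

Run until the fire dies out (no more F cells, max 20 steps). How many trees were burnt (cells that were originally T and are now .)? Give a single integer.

Answer: 22

Derivation:
Step 1: +2 fires, +1 burnt (F count now 2)
Step 2: +4 fires, +2 burnt (F count now 4)
Step 3: +5 fires, +4 burnt (F count now 5)
Step 4: +2 fires, +5 burnt (F count now 2)
Step 5: +2 fires, +2 burnt (F count now 2)
Step 6: +2 fires, +2 burnt (F count now 2)
Step 7: +2 fires, +2 burnt (F count now 2)
Step 8: +2 fires, +2 burnt (F count now 2)
Step 9: +1 fires, +2 burnt (F count now 1)
Step 10: +0 fires, +1 burnt (F count now 0)
Fire out after step 10
Initially T: 23, now '.': 29
Total burnt (originally-T cells now '.'): 22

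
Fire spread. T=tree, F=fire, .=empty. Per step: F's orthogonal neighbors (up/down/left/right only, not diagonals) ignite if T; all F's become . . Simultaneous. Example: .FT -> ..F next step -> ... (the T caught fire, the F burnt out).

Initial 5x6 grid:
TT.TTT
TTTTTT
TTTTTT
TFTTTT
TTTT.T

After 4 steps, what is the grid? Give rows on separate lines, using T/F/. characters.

Step 1: 4 trees catch fire, 1 burn out
  TT.TTT
  TTTTTT
  TFTTTT
  F.FTTT
  TFTT.T
Step 2: 6 trees catch fire, 4 burn out
  TT.TTT
  TFTTTT
  F.FTTT
  ...FTT
  F.FT.T
Step 3: 6 trees catch fire, 6 burn out
  TF.TTT
  F.FTTT
  ...FTT
  ....FT
  ...F.T
Step 4: 4 trees catch fire, 6 burn out
  F..TTT
  ...FTT
  ....FT
  .....F
  .....T

F..TTT
...FTT
....FT
.....F
.....T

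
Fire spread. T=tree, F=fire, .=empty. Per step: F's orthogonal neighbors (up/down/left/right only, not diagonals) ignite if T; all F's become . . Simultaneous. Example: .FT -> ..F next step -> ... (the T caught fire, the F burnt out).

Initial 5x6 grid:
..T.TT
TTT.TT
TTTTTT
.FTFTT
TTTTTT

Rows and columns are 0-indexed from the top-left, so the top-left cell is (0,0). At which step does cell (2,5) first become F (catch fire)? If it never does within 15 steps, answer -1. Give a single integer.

Step 1: cell (2,5)='T' (+6 fires, +2 burnt)
Step 2: cell (2,5)='T' (+8 fires, +6 burnt)
Step 3: cell (2,5)='F' (+5 fires, +8 burnt)
  -> target ignites at step 3
Step 4: cell (2,5)='.' (+3 fires, +5 burnt)
Step 5: cell (2,5)='.' (+1 fires, +3 burnt)
Step 6: cell (2,5)='.' (+0 fires, +1 burnt)
  fire out at step 6

3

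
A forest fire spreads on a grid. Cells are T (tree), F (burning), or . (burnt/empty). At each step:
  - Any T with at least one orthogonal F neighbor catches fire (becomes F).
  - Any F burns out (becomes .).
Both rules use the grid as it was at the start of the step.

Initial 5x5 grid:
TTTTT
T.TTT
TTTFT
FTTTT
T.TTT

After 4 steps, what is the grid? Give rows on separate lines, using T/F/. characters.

Step 1: 7 trees catch fire, 2 burn out
  TTTTT
  T.TFT
  FTF.F
  .FTFT
  F.TTT
Step 2: 8 trees catch fire, 7 burn out
  TTTFT
  F.F.F
  .F...
  ..F.F
  ..TFT
Step 3: 5 trees catch fire, 8 burn out
  FTF.F
  .....
  .....
  .....
  ..F.F
Step 4: 1 trees catch fire, 5 burn out
  .F...
  .....
  .....
  .....
  .....

.F...
.....
.....
.....
.....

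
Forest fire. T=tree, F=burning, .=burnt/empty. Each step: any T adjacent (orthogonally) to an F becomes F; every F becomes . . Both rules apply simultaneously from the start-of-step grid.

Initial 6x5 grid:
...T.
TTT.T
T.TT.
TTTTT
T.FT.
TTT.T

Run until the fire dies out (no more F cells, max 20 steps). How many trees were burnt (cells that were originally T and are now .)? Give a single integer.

Answer: 16

Derivation:
Step 1: +3 fires, +1 burnt (F count now 3)
Step 2: +4 fires, +3 burnt (F count now 4)
Step 3: +5 fires, +4 burnt (F count now 5)
Step 4: +3 fires, +5 burnt (F count now 3)
Step 5: +1 fires, +3 burnt (F count now 1)
Step 6: +0 fires, +1 burnt (F count now 0)
Fire out after step 6
Initially T: 19, now '.': 27
Total burnt (originally-T cells now '.'): 16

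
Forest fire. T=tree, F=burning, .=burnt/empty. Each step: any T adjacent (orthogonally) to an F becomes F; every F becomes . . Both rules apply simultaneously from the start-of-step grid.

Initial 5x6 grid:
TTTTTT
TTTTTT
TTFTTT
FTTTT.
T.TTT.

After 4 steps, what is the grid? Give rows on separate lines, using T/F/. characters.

Step 1: 7 trees catch fire, 2 burn out
  TTTTTT
  TTFTTT
  FF.FTT
  .FFTT.
  F.TTT.
Step 2: 7 trees catch fire, 7 burn out
  TTFTTT
  FF.FTT
  ....FT
  ...FT.
  ..FTT.
Step 3: 7 trees catch fire, 7 burn out
  FF.FTT
  ....FT
  .....F
  ....F.
  ...FT.
Step 4: 3 trees catch fire, 7 burn out
  ....FT
  .....F
  ......
  ......
  ....F.

....FT
.....F
......
......
....F.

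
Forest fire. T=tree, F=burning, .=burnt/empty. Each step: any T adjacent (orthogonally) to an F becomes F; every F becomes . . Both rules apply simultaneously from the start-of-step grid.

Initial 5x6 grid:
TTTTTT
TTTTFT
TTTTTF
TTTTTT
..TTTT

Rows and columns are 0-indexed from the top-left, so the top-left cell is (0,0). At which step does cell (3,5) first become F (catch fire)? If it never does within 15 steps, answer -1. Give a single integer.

Step 1: cell (3,5)='F' (+5 fires, +2 burnt)
  -> target ignites at step 1
Step 2: cell (3,5)='.' (+6 fires, +5 burnt)
Step 3: cell (3,5)='.' (+5 fires, +6 burnt)
Step 4: cell (3,5)='.' (+5 fires, +5 burnt)
Step 5: cell (3,5)='.' (+4 fires, +5 burnt)
Step 6: cell (3,5)='.' (+1 fires, +4 burnt)
Step 7: cell (3,5)='.' (+0 fires, +1 burnt)
  fire out at step 7

1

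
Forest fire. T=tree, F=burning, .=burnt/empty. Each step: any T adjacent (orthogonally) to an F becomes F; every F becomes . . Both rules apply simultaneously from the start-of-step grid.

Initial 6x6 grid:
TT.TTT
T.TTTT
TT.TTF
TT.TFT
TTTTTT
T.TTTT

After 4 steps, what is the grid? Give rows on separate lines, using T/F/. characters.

Step 1: 5 trees catch fire, 2 burn out
  TT.TTT
  T.TTTF
  TT.TF.
  TT.F.F
  TTTTFT
  T.TTTT
Step 2: 6 trees catch fire, 5 burn out
  TT.TTF
  T.TTF.
  TT.F..
  TT....
  TTTF.F
  T.TTFT
Step 3: 5 trees catch fire, 6 burn out
  TT.TF.
  T.TF..
  TT....
  TT....
  TTF...
  T.TF.F
Step 4: 4 trees catch fire, 5 burn out
  TT.F..
  T.F...
  TT....
  TT....
  TF....
  T.F...

TT.F..
T.F...
TT....
TT....
TF....
T.F...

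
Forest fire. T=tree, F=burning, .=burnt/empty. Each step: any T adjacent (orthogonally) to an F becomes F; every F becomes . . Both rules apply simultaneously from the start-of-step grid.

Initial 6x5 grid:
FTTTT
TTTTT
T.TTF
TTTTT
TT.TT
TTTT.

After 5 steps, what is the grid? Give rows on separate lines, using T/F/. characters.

Step 1: 5 trees catch fire, 2 burn out
  .FTTT
  FTTTF
  T.TF.
  TTTTF
  TT.TT
  TTTT.
Step 2: 8 trees catch fire, 5 burn out
  ..FTF
  .FTF.
  F.F..
  TTTF.
  TT.TF
  TTTT.
Step 3: 5 trees catch fire, 8 burn out
  ...F.
  ..F..
  .....
  FTF..
  TT.F.
  TTTT.
Step 4: 3 trees catch fire, 5 burn out
  .....
  .....
  .....
  .F...
  FT...
  TTTF.
Step 5: 3 trees catch fire, 3 burn out
  .....
  .....
  .....
  .....
  .F...
  FTF..

.....
.....
.....
.....
.F...
FTF..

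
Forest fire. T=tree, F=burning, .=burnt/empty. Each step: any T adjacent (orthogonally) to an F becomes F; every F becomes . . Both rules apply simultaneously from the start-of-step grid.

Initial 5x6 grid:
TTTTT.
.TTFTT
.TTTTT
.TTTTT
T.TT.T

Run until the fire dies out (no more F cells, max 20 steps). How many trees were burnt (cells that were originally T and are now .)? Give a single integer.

Answer: 22

Derivation:
Step 1: +4 fires, +1 burnt (F count now 4)
Step 2: +7 fires, +4 burnt (F count now 7)
Step 3: +6 fires, +7 burnt (F count now 6)
Step 4: +4 fires, +6 burnt (F count now 4)
Step 5: +1 fires, +4 burnt (F count now 1)
Step 6: +0 fires, +1 burnt (F count now 0)
Fire out after step 6
Initially T: 23, now '.': 29
Total burnt (originally-T cells now '.'): 22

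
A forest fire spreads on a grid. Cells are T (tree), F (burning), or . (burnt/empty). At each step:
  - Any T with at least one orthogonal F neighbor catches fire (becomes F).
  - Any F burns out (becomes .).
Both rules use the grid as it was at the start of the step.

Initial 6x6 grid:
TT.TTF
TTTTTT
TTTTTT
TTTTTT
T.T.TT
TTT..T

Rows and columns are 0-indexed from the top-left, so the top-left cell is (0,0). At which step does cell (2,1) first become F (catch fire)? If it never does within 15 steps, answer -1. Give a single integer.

Step 1: cell (2,1)='T' (+2 fires, +1 burnt)
Step 2: cell (2,1)='T' (+3 fires, +2 burnt)
Step 3: cell (2,1)='T' (+3 fires, +3 burnt)
Step 4: cell (2,1)='T' (+4 fires, +3 burnt)
Step 5: cell (2,1)='T' (+5 fires, +4 burnt)
Step 6: cell (2,1)='F' (+4 fires, +5 burnt)
  -> target ignites at step 6
Step 7: cell (2,1)='.' (+4 fires, +4 burnt)
Step 8: cell (2,1)='.' (+2 fires, +4 burnt)
Step 9: cell (2,1)='.' (+2 fires, +2 burnt)
Step 10: cell (2,1)='.' (+1 fires, +2 burnt)
Step 11: cell (2,1)='.' (+0 fires, +1 burnt)
  fire out at step 11

6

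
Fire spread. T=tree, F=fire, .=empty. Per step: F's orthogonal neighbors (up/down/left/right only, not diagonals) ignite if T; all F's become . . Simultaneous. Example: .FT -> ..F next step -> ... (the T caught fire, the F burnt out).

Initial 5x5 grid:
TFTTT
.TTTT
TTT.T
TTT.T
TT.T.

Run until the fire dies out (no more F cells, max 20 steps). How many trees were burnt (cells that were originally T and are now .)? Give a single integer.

Answer: 18

Derivation:
Step 1: +3 fires, +1 burnt (F count now 3)
Step 2: +3 fires, +3 burnt (F count now 3)
Step 3: +5 fires, +3 burnt (F count now 5)
Step 4: +4 fires, +5 burnt (F count now 4)
Step 5: +2 fires, +4 burnt (F count now 2)
Step 6: +1 fires, +2 burnt (F count now 1)
Step 7: +0 fires, +1 burnt (F count now 0)
Fire out after step 7
Initially T: 19, now '.': 24
Total burnt (originally-T cells now '.'): 18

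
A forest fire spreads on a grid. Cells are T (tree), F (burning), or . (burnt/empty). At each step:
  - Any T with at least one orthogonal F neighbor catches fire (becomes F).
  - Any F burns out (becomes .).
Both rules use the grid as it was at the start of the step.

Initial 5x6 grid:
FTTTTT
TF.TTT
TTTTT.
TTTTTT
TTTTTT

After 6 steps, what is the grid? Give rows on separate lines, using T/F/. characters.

Step 1: 3 trees catch fire, 2 burn out
  .FTTTT
  F..TTT
  TFTTT.
  TTTTTT
  TTTTTT
Step 2: 4 trees catch fire, 3 burn out
  ..FTTT
  ...TTT
  F.FTT.
  TFTTTT
  TTTTTT
Step 3: 5 trees catch fire, 4 burn out
  ...FTT
  ...TTT
  ...FT.
  F.FTTT
  TFTTTT
Step 4: 6 trees catch fire, 5 burn out
  ....FT
  ...FTT
  ....F.
  ...FTT
  F.FTTT
Step 5: 4 trees catch fire, 6 burn out
  .....F
  ....FT
  ......
  ....FT
  ...FTT
Step 6: 3 trees catch fire, 4 burn out
  ......
  .....F
  ......
  .....F
  ....FT

......
.....F
......
.....F
....FT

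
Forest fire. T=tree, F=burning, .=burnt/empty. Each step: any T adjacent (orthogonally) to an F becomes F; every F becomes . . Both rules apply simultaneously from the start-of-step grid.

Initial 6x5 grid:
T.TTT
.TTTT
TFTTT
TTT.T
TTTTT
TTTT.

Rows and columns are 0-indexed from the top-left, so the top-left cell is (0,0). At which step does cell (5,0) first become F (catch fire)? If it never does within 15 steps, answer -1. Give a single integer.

Step 1: cell (5,0)='T' (+4 fires, +1 burnt)
Step 2: cell (5,0)='T' (+5 fires, +4 burnt)
Step 3: cell (5,0)='T' (+6 fires, +5 burnt)
Step 4: cell (5,0)='F' (+6 fires, +6 burnt)
  -> target ignites at step 4
Step 5: cell (5,0)='.' (+3 fires, +6 burnt)
Step 6: cell (5,0)='.' (+0 fires, +3 burnt)
  fire out at step 6

4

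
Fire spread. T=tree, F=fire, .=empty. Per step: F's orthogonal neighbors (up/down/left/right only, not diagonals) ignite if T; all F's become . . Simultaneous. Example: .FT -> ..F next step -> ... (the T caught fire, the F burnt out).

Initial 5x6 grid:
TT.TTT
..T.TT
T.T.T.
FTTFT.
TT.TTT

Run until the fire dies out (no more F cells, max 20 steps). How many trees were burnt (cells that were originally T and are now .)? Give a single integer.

Answer: 17

Derivation:
Step 1: +6 fires, +2 burnt (F count now 6)
Step 2: +4 fires, +6 burnt (F count now 4)
Step 3: +3 fires, +4 burnt (F count now 3)
Step 4: +2 fires, +3 burnt (F count now 2)
Step 5: +2 fires, +2 burnt (F count now 2)
Step 6: +0 fires, +2 burnt (F count now 0)
Fire out after step 6
Initially T: 19, now '.': 28
Total burnt (originally-T cells now '.'): 17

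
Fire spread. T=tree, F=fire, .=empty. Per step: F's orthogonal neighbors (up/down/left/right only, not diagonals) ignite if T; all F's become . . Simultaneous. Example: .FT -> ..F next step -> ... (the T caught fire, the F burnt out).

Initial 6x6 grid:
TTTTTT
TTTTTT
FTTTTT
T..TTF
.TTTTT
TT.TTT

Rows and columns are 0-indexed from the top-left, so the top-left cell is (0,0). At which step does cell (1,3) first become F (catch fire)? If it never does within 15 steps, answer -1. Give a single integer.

Step 1: cell (1,3)='T' (+6 fires, +2 burnt)
Step 2: cell (1,3)='T' (+8 fires, +6 burnt)
Step 3: cell (1,3)='T' (+7 fires, +8 burnt)
Step 4: cell (1,3)='F' (+5 fires, +7 burnt)
  -> target ignites at step 4
Step 5: cell (1,3)='.' (+2 fires, +5 burnt)
Step 6: cell (1,3)='.' (+1 fires, +2 burnt)
Step 7: cell (1,3)='.' (+1 fires, +1 burnt)
Step 8: cell (1,3)='.' (+0 fires, +1 burnt)
  fire out at step 8

4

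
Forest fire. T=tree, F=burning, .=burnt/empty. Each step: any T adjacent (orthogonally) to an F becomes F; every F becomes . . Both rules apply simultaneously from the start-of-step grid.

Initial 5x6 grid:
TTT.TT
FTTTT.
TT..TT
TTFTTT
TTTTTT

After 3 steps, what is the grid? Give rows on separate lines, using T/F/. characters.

Step 1: 6 trees catch fire, 2 burn out
  FTT.TT
  .FTTT.
  FT..TT
  TF.FTT
  TTFTTT
Step 2: 7 trees catch fire, 6 burn out
  .FT.TT
  ..FTT.
  .F..TT
  F...FT
  TF.FTT
Step 3: 6 trees catch fire, 7 burn out
  ..F.TT
  ...FT.
  ....FT
  .....F
  F...FT

..F.TT
...FT.
....FT
.....F
F...FT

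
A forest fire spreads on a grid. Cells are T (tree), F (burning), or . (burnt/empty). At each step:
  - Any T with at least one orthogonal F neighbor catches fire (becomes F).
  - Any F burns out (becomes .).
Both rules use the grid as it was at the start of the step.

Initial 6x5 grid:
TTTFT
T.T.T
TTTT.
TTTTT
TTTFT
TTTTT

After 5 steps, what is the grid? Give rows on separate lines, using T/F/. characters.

Step 1: 6 trees catch fire, 2 burn out
  TTF.F
  T.T.T
  TTTT.
  TTTFT
  TTF.F
  TTTFT
Step 2: 9 trees catch fire, 6 burn out
  TF...
  T.F.F
  TTTF.
  TTF.F
  TF...
  TTF.F
Step 3: 5 trees catch fire, 9 burn out
  F....
  T....
  TTF..
  TF...
  F....
  TF...
Step 4: 4 trees catch fire, 5 burn out
  .....
  F....
  TF...
  F....
  .....
  F....
Step 5: 1 trees catch fire, 4 burn out
  .....
  .....
  F....
  .....
  .....
  .....

.....
.....
F....
.....
.....
.....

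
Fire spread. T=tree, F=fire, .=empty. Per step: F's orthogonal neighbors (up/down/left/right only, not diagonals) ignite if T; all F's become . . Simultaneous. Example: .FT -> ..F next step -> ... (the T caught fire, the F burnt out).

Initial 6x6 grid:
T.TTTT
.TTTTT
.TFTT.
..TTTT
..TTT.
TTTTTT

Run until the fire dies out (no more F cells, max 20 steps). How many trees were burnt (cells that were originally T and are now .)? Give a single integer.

Answer: 25

Derivation:
Step 1: +4 fires, +1 burnt (F count now 4)
Step 2: +6 fires, +4 burnt (F count now 6)
Step 3: +5 fires, +6 burnt (F count now 5)
Step 4: +6 fires, +5 burnt (F count now 6)
Step 5: +3 fires, +6 burnt (F count now 3)
Step 6: +1 fires, +3 burnt (F count now 1)
Step 7: +0 fires, +1 burnt (F count now 0)
Fire out after step 7
Initially T: 26, now '.': 35
Total burnt (originally-T cells now '.'): 25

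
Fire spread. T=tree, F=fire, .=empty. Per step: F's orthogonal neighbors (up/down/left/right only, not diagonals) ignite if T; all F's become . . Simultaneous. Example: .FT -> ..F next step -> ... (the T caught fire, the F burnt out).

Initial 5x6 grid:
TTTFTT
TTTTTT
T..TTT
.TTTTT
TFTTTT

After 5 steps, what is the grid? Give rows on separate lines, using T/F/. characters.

Step 1: 6 trees catch fire, 2 burn out
  TTF.FT
  TTTFTT
  T..TTT
  .FTTTT
  F.FTTT
Step 2: 7 trees catch fire, 6 burn out
  TF...F
  TTF.FT
  T..FTT
  ..FTTT
  ...FTT
Step 3: 6 trees catch fire, 7 burn out
  F.....
  TF...F
  T...FT
  ...FTT
  ....FT
Step 4: 4 trees catch fire, 6 burn out
  ......
  F.....
  T....F
  ....FT
  .....F
Step 5: 2 trees catch fire, 4 burn out
  ......
  ......
  F.....
  .....F
  ......

......
......
F.....
.....F
......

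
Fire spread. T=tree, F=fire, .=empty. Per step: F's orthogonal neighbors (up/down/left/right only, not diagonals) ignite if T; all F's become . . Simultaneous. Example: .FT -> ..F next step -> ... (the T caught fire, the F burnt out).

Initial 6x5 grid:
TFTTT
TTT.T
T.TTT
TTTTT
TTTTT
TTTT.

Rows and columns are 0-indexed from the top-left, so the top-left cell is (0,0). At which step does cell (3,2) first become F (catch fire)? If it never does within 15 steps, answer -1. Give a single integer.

Step 1: cell (3,2)='T' (+3 fires, +1 burnt)
Step 2: cell (3,2)='T' (+3 fires, +3 burnt)
Step 3: cell (3,2)='T' (+3 fires, +3 burnt)
Step 4: cell (3,2)='F' (+4 fires, +3 burnt)
  -> target ignites at step 4
Step 5: cell (3,2)='.' (+5 fires, +4 burnt)
Step 6: cell (3,2)='.' (+5 fires, +5 burnt)
Step 7: cell (3,2)='.' (+3 fires, +5 burnt)
Step 8: cell (3,2)='.' (+0 fires, +3 burnt)
  fire out at step 8

4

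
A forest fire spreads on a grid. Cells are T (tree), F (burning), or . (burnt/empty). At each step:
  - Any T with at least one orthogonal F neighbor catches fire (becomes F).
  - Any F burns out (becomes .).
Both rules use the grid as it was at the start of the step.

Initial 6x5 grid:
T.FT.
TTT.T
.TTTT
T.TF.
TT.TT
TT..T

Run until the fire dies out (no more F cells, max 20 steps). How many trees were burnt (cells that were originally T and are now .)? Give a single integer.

Answer: 14

Derivation:
Step 1: +5 fires, +2 burnt (F count now 5)
Step 2: +4 fires, +5 burnt (F count now 4)
Step 3: +4 fires, +4 burnt (F count now 4)
Step 4: +1 fires, +4 burnt (F count now 1)
Step 5: +0 fires, +1 burnt (F count now 0)
Fire out after step 5
Initially T: 19, now '.': 25
Total burnt (originally-T cells now '.'): 14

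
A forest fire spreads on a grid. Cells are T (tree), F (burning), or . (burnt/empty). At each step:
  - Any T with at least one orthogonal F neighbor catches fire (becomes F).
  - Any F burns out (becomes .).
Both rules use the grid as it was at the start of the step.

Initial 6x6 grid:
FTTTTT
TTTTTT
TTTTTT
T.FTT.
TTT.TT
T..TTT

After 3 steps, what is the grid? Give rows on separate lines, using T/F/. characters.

Step 1: 5 trees catch fire, 2 burn out
  .FTTTT
  FTTTTT
  TTFTTT
  T..FT.
  TTF.TT
  T..TTT
Step 2: 8 trees catch fire, 5 burn out
  ..FTTT
  .FFTTT
  FF.FTT
  T...F.
  TF..TT
  T..TTT
Step 3: 6 trees catch fire, 8 burn out
  ...FTT
  ...FTT
  ....FT
  F.....
  F...FT
  T..TTT

...FTT
...FTT
....FT
F.....
F...FT
T..TTT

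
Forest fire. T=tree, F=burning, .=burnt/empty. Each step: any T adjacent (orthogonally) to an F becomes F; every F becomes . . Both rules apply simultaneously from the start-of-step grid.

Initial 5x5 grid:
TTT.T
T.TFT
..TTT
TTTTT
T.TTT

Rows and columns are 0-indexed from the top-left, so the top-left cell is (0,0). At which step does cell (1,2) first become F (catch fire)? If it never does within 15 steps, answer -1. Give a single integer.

Step 1: cell (1,2)='F' (+3 fires, +1 burnt)
  -> target ignites at step 1
Step 2: cell (1,2)='.' (+5 fires, +3 burnt)
Step 3: cell (1,2)='.' (+4 fires, +5 burnt)
Step 4: cell (1,2)='.' (+4 fires, +4 burnt)
Step 5: cell (1,2)='.' (+2 fires, +4 burnt)
Step 6: cell (1,2)='.' (+1 fires, +2 burnt)
Step 7: cell (1,2)='.' (+0 fires, +1 burnt)
  fire out at step 7

1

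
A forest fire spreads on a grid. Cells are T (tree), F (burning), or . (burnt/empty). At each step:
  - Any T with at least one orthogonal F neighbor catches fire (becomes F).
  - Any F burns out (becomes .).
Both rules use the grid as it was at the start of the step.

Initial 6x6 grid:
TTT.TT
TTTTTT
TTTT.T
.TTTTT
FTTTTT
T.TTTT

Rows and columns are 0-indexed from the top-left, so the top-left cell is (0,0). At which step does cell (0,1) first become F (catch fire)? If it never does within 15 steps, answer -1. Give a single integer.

Step 1: cell (0,1)='T' (+2 fires, +1 burnt)
Step 2: cell (0,1)='T' (+2 fires, +2 burnt)
Step 3: cell (0,1)='T' (+4 fires, +2 burnt)
Step 4: cell (0,1)='T' (+6 fires, +4 burnt)
Step 5: cell (0,1)='F' (+7 fires, +6 burnt)
  -> target ignites at step 5
Step 6: cell (0,1)='.' (+5 fires, +7 burnt)
Step 7: cell (0,1)='.' (+2 fires, +5 burnt)
Step 8: cell (0,1)='.' (+2 fires, +2 burnt)
Step 9: cell (0,1)='.' (+1 fires, +2 burnt)
Step 10: cell (0,1)='.' (+0 fires, +1 burnt)
  fire out at step 10

5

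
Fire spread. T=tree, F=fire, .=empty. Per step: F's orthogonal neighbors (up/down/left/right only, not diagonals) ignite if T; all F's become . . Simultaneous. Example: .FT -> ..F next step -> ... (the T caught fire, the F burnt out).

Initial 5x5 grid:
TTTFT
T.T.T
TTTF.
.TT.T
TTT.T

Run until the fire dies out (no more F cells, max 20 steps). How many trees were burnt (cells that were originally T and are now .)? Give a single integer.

Step 1: +3 fires, +2 burnt (F count now 3)
Step 2: +5 fires, +3 burnt (F count now 5)
Step 3: +4 fires, +5 burnt (F count now 4)
Step 4: +2 fires, +4 burnt (F count now 2)
Step 5: +1 fires, +2 burnt (F count now 1)
Step 6: +0 fires, +1 burnt (F count now 0)
Fire out after step 6
Initially T: 17, now '.': 23
Total burnt (originally-T cells now '.'): 15

Answer: 15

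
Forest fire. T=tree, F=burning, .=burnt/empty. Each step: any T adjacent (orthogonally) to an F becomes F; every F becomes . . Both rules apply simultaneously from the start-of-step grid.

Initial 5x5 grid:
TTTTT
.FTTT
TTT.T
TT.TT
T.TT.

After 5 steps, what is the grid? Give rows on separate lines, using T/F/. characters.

Step 1: 3 trees catch fire, 1 burn out
  TFTTT
  ..FTT
  TFT.T
  TT.TT
  T.TT.
Step 2: 6 trees catch fire, 3 burn out
  F.FTT
  ...FT
  F.F.T
  TF.TT
  T.TT.
Step 3: 3 trees catch fire, 6 burn out
  ...FT
  ....F
  ....T
  F..TT
  T.TT.
Step 4: 3 trees catch fire, 3 burn out
  ....F
  .....
  ....F
  ...TT
  F.TT.
Step 5: 1 trees catch fire, 3 burn out
  .....
  .....
  .....
  ...TF
  ..TT.

.....
.....
.....
...TF
..TT.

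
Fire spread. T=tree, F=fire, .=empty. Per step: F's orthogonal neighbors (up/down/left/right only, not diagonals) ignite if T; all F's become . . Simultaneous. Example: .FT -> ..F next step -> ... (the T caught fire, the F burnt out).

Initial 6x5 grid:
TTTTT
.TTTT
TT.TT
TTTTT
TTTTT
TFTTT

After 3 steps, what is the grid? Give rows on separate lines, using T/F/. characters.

Step 1: 3 trees catch fire, 1 burn out
  TTTTT
  .TTTT
  TT.TT
  TTTTT
  TFTTT
  F.FTT
Step 2: 4 trees catch fire, 3 burn out
  TTTTT
  .TTTT
  TT.TT
  TFTTT
  F.FTT
  ...FT
Step 3: 5 trees catch fire, 4 burn out
  TTTTT
  .TTTT
  TF.TT
  F.FTT
  ...FT
  ....F

TTTTT
.TTTT
TF.TT
F.FTT
...FT
....F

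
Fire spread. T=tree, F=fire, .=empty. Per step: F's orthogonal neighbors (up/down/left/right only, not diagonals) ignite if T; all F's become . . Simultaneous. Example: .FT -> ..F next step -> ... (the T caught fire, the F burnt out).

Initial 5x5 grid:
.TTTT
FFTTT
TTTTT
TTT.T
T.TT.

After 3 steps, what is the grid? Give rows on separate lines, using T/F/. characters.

Step 1: 4 trees catch fire, 2 burn out
  .FTTT
  ..FTT
  FFTTT
  TTT.T
  T.TT.
Step 2: 5 trees catch fire, 4 burn out
  ..FTT
  ...FT
  ..FTT
  FFT.T
  T.TT.
Step 3: 5 trees catch fire, 5 burn out
  ...FT
  ....F
  ...FT
  ..F.T
  F.TT.

...FT
....F
...FT
..F.T
F.TT.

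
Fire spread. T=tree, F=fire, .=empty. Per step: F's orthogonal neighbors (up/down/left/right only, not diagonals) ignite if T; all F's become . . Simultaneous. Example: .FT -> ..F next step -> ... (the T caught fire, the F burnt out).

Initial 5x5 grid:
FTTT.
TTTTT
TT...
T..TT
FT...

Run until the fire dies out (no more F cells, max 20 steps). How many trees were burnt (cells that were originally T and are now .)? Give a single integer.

Step 1: +4 fires, +2 burnt (F count now 4)
Step 2: +3 fires, +4 burnt (F count now 3)
Step 3: +3 fires, +3 burnt (F count now 3)
Step 4: +1 fires, +3 burnt (F count now 1)
Step 5: +1 fires, +1 burnt (F count now 1)
Step 6: +0 fires, +1 burnt (F count now 0)
Fire out after step 6
Initially T: 14, now '.': 23
Total burnt (originally-T cells now '.'): 12

Answer: 12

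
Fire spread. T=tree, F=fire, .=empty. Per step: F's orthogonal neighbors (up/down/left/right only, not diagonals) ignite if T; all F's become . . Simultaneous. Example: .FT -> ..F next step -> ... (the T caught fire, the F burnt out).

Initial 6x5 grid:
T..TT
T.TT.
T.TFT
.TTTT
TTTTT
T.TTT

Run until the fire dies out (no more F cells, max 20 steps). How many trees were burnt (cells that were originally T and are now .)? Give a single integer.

Step 1: +4 fires, +1 burnt (F count now 4)
Step 2: +5 fires, +4 burnt (F count now 5)
Step 3: +5 fires, +5 burnt (F count now 5)
Step 4: +3 fires, +5 burnt (F count now 3)
Step 5: +1 fires, +3 burnt (F count now 1)
Step 6: +1 fires, +1 burnt (F count now 1)
Step 7: +0 fires, +1 burnt (F count now 0)
Fire out after step 7
Initially T: 22, now '.': 27
Total burnt (originally-T cells now '.'): 19

Answer: 19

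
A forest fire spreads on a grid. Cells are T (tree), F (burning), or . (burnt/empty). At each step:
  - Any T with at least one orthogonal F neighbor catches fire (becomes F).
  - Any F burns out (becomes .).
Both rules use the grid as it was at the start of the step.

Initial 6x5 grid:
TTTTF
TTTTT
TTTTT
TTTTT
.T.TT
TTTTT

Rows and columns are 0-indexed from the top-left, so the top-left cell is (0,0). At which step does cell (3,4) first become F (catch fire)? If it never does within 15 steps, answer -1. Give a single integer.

Step 1: cell (3,4)='T' (+2 fires, +1 burnt)
Step 2: cell (3,4)='T' (+3 fires, +2 burnt)
Step 3: cell (3,4)='F' (+4 fires, +3 burnt)
  -> target ignites at step 3
Step 4: cell (3,4)='.' (+5 fires, +4 burnt)
Step 5: cell (3,4)='.' (+5 fires, +5 burnt)
Step 6: cell (3,4)='.' (+3 fires, +5 burnt)
Step 7: cell (3,4)='.' (+3 fires, +3 burnt)
Step 8: cell (3,4)='.' (+1 fires, +3 burnt)
Step 9: cell (3,4)='.' (+1 fires, +1 burnt)
Step 10: cell (3,4)='.' (+0 fires, +1 burnt)
  fire out at step 10

3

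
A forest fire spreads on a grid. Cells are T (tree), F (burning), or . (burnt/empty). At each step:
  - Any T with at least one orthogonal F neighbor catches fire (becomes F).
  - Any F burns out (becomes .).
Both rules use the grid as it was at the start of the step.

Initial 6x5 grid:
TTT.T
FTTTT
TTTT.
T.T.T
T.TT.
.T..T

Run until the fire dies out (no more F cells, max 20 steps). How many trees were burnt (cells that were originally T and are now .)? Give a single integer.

Answer: 17

Derivation:
Step 1: +3 fires, +1 burnt (F count now 3)
Step 2: +4 fires, +3 burnt (F count now 4)
Step 3: +4 fires, +4 burnt (F count now 4)
Step 4: +3 fires, +4 burnt (F count now 3)
Step 5: +2 fires, +3 burnt (F count now 2)
Step 6: +1 fires, +2 burnt (F count now 1)
Step 7: +0 fires, +1 burnt (F count now 0)
Fire out after step 7
Initially T: 20, now '.': 27
Total burnt (originally-T cells now '.'): 17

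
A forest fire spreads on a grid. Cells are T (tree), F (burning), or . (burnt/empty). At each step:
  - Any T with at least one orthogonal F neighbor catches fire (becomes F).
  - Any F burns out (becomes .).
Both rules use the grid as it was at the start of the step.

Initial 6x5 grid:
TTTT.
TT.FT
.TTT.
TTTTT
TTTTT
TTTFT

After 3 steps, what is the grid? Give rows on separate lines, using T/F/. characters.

Step 1: 6 trees catch fire, 2 burn out
  TTTF.
  TT..F
  .TTF.
  TTTTT
  TTTFT
  TTF.F
Step 2: 6 trees catch fire, 6 burn out
  TTF..
  TT...
  .TF..
  TTTFT
  TTF.F
  TF...
Step 3: 6 trees catch fire, 6 burn out
  TF...
  TT...
  .F...
  TTF.F
  TF...
  F....

TF...
TT...
.F...
TTF.F
TF...
F....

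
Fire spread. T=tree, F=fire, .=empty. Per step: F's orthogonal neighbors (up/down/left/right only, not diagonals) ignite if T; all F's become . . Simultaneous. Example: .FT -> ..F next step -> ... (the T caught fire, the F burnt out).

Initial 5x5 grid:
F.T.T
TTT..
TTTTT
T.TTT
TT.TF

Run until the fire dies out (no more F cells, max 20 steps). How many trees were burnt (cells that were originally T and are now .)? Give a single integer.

Answer: 16

Derivation:
Step 1: +3 fires, +2 burnt (F count now 3)
Step 2: +4 fires, +3 burnt (F count now 4)
Step 3: +5 fires, +4 burnt (F count now 5)
Step 4: +3 fires, +5 burnt (F count now 3)
Step 5: +1 fires, +3 burnt (F count now 1)
Step 6: +0 fires, +1 burnt (F count now 0)
Fire out after step 6
Initially T: 17, now '.': 24
Total burnt (originally-T cells now '.'): 16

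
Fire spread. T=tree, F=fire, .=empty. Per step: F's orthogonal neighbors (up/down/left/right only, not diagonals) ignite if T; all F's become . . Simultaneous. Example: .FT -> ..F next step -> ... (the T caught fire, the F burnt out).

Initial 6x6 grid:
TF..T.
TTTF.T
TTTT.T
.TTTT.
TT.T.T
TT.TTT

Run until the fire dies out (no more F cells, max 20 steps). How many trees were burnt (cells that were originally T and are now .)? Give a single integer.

Step 1: +4 fires, +2 burnt (F count now 4)
Step 2: +4 fires, +4 burnt (F count now 4)
Step 3: +5 fires, +4 burnt (F count now 5)
Step 4: +2 fires, +5 burnt (F count now 2)
Step 5: +3 fires, +2 burnt (F count now 3)
Step 6: +2 fires, +3 burnt (F count now 2)
Step 7: +1 fires, +2 burnt (F count now 1)
Step 8: +0 fires, +1 burnt (F count now 0)
Fire out after step 8
Initially T: 24, now '.': 33
Total burnt (originally-T cells now '.'): 21

Answer: 21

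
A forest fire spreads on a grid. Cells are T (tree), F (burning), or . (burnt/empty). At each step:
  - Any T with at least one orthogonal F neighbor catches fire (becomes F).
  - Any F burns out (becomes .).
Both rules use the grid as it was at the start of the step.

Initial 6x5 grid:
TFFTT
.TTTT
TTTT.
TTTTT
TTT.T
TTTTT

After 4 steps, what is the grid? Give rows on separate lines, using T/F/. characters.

Step 1: 4 trees catch fire, 2 burn out
  F..FT
  .FFTT
  TTTT.
  TTTTT
  TTT.T
  TTTTT
Step 2: 4 trees catch fire, 4 burn out
  ....F
  ...FT
  TFFT.
  TTTTT
  TTT.T
  TTTTT
Step 3: 5 trees catch fire, 4 burn out
  .....
  ....F
  F..F.
  TFFTT
  TTT.T
  TTTTT
Step 4: 4 trees catch fire, 5 burn out
  .....
  .....
  .....
  F..FT
  TFF.T
  TTTTT

.....
.....
.....
F..FT
TFF.T
TTTTT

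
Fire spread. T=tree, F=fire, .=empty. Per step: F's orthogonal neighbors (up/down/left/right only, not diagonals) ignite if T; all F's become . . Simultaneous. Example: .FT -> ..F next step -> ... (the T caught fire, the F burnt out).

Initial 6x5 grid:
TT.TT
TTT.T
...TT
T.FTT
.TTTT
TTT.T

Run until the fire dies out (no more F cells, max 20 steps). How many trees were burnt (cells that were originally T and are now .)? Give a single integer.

Answer: 15

Derivation:
Step 1: +2 fires, +1 burnt (F count now 2)
Step 2: +5 fires, +2 burnt (F count now 5)
Step 3: +3 fires, +5 burnt (F count now 3)
Step 4: +3 fires, +3 burnt (F count now 3)
Step 5: +1 fires, +3 burnt (F count now 1)
Step 6: +1 fires, +1 burnt (F count now 1)
Step 7: +0 fires, +1 burnt (F count now 0)
Fire out after step 7
Initially T: 21, now '.': 24
Total burnt (originally-T cells now '.'): 15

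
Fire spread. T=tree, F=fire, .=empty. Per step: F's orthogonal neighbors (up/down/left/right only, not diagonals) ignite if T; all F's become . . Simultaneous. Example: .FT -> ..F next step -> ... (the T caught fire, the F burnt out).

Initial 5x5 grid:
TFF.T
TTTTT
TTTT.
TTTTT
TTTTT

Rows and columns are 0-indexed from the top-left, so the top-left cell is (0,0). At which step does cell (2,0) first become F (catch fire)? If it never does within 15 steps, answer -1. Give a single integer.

Step 1: cell (2,0)='T' (+3 fires, +2 burnt)
Step 2: cell (2,0)='T' (+4 fires, +3 burnt)
Step 3: cell (2,0)='F' (+5 fires, +4 burnt)
  -> target ignites at step 3
Step 4: cell (2,0)='.' (+5 fires, +5 burnt)
Step 5: cell (2,0)='.' (+3 fires, +5 burnt)
Step 6: cell (2,0)='.' (+1 fires, +3 burnt)
Step 7: cell (2,0)='.' (+0 fires, +1 burnt)
  fire out at step 7

3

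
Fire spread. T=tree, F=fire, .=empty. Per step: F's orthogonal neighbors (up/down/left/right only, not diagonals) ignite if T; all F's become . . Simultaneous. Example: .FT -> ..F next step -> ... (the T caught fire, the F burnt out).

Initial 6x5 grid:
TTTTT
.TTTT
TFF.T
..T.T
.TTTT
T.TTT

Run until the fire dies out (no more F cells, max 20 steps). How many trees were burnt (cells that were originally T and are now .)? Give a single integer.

Step 1: +4 fires, +2 burnt (F count now 4)
Step 2: +4 fires, +4 burnt (F count now 4)
Step 3: +6 fires, +4 burnt (F count now 6)
Step 4: +4 fires, +6 burnt (F count now 4)
Step 5: +2 fires, +4 burnt (F count now 2)
Step 6: +0 fires, +2 burnt (F count now 0)
Fire out after step 6
Initially T: 21, now '.': 29
Total burnt (originally-T cells now '.'): 20

Answer: 20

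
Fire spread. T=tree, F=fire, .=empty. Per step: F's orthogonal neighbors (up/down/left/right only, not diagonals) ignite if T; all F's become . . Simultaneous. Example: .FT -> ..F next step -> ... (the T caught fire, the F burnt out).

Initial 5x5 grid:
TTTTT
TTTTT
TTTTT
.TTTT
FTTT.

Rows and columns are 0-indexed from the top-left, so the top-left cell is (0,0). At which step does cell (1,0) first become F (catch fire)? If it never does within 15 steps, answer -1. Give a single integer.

Step 1: cell (1,0)='T' (+1 fires, +1 burnt)
Step 2: cell (1,0)='T' (+2 fires, +1 burnt)
Step 3: cell (1,0)='T' (+3 fires, +2 burnt)
Step 4: cell (1,0)='T' (+4 fires, +3 burnt)
Step 5: cell (1,0)='F' (+5 fires, +4 burnt)
  -> target ignites at step 5
Step 6: cell (1,0)='.' (+4 fires, +5 burnt)
Step 7: cell (1,0)='.' (+2 fires, +4 burnt)
Step 8: cell (1,0)='.' (+1 fires, +2 burnt)
Step 9: cell (1,0)='.' (+0 fires, +1 burnt)
  fire out at step 9

5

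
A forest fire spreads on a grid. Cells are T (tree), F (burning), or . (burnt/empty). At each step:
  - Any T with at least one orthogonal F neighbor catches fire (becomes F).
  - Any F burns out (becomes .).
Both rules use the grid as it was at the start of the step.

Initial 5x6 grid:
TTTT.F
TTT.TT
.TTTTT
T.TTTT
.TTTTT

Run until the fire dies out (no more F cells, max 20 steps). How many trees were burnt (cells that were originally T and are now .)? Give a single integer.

Step 1: +1 fires, +1 burnt (F count now 1)
Step 2: +2 fires, +1 burnt (F count now 2)
Step 3: +2 fires, +2 burnt (F count now 2)
Step 4: +3 fires, +2 burnt (F count now 3)
Step 5: +3 fires, +3 burnt (F count now 3)
Step 6: +4 fires, +3 burnt (F count now 4)
Step 7: +3 fires, +4 burnt (F count now 3)
Step 8: +4 fires, +3 burnt (F count now 4)
Step 9: +1 fires, +4 burnt (F count now 1)
Step 10: +0 fires, +1 burnt (F count now 0)
Fire out after step 10
Initially T: 24, now '.': 29
Total burnt (originally-T cells now '.'): 23

Answer: 23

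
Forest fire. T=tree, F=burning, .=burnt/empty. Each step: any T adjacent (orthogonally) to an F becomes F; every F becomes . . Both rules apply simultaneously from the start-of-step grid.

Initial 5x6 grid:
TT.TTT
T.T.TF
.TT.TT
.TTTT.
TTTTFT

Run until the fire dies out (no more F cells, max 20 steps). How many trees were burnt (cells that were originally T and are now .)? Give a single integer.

Step 1: +6 fires, +2 burnt (F count now 6)
Step 2: +4 fires, +6 burnt (F count now 4)
Step 3: +3 fires, +4 burnt (F count now 3)
Step 4: +3 fires, +3 burnt (F count now 3)
Step 5: +2 fires, +3 burnt (F count now 2)
Step 6: +0 fires, +2 burnt (F count now 0)
Fire out after step 6
Initially T: 21, now '.': 27
Total burnt (originally-T cells now '.'): 18

Answer: 18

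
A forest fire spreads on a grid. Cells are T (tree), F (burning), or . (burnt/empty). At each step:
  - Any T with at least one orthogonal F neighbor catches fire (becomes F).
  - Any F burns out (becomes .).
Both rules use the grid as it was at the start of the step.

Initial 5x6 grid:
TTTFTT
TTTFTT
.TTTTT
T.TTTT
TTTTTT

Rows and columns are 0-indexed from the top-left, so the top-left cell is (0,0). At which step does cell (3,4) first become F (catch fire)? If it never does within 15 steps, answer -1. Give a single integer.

Step 1: cell (3,4)='T' (+5 fires, +2 burnt)
Step 2: cell (3,4)='T' (+7 fires, +5 burnt)
Step 3: cell (3,4)='F' (+7 fires, +7 burnt)
  -> target ignites at step 3
Step 4: cell (3,4)='.' (+3 fires, +7 burnt)
Step 5: cell (3,4)='.' (+2 fires, +3 burnt)
Step 6: cell (3,4)='.' (+1 fires, +2 burnt)
Step 7: cell (3,4)='.' (+1 fires, +1 burnt)
Step 8: cell (3,4)='.' (+0 fires, +1 burnt)
  fire out at step 8

3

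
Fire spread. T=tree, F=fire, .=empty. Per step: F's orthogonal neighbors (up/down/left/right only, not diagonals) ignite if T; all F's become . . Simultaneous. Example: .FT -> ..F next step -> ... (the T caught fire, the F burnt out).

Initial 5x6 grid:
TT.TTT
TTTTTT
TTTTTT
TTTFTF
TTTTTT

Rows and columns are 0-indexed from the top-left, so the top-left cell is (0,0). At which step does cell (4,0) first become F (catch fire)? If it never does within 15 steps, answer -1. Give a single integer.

Step 1: cell (4,0)='T' (+6 fires, +2 burnt)
Step 2: cell (4,0)='T' (+7 fires, +6 burnt)
Step 3: cell (4,0)='T' (+7 fires, +7 burnt)
Step 4: cell (4,0)='F' (+4 fires, +7 burnt)
  -> target ignites at step 4
Step 5: cell (4,0)='.' (+2 fires, +4 burnt)
Step 6: cell (4,0)='.' (+1 fires, +2 burnt)
Step 7: cell (4,0)='.' (+0 fires, +1 burnt)
  fire out at step 7

4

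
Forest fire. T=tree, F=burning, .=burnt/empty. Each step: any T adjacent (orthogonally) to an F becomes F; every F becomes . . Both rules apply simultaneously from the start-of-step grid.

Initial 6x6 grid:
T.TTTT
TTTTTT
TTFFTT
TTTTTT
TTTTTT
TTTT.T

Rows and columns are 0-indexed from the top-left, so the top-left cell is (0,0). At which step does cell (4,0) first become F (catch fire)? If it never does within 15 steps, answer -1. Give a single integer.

Step 1: cell (4,0)='T' (+6 fires, +2 burnt)
Step 2: cell (4,0)='T' (+10 fires, +6 burnt)
Step 3: cell (4,0)='T' (+9 fires, +10 burnt)
Step 4: cell (4,0)='F' (+5 fires, +9 burnt)
  -> target ignites at step 4
Step 5: cell (4,0)='.' (+2 fires, +5 burnt)
Step 6: cell (4,0)='.' (+0 fires, +2 burnt)
  fire out at step 6

4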